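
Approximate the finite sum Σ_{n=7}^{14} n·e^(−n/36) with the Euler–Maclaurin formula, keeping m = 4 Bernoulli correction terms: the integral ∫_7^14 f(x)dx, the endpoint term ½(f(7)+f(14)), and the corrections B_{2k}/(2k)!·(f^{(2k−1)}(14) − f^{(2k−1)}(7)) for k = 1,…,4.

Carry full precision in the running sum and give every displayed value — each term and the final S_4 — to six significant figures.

S_4 ≈ 62.0041

The integral term ∫_7^14 x·e^(−x/36) dx = 54.3986.
Endpoint term: (f(7) + f(14))/2 = (5.76304 + 9.48933)/2 = 7.62619.
So far: 62.0248.
k=1: B_{2}/(2)! × [f^{(1)}(14) − f^{(1)}(7)] = 1/12 × (0.414217 − 0.663207) = -0.0207492.
Partial sum through k=1: 62.0041.
k=2: B_{4}/(4)! × [f^{(3)}(14) − f^{(3)}(7)] = −1/720 × (0.00136561 − 0.00178225) = 5.78656e-07.
Partial sum through k=2: 62.0041.
k=3: B_{6}/(6)! × [f^{(5)}(14) − f^{(5)}(7)] = 1/30240 × (1.86082e-06 − 2.35552e-06) = -1.63594e-11.
Partial sum through k=3: 62.0041.
k=4: B_{8}/(8)! × [f^{(7)}(14) − f^{(7)}(7)] = −1/1209600 × (2.05858e-09 − 2.57396e-09) = 4.26080e-16.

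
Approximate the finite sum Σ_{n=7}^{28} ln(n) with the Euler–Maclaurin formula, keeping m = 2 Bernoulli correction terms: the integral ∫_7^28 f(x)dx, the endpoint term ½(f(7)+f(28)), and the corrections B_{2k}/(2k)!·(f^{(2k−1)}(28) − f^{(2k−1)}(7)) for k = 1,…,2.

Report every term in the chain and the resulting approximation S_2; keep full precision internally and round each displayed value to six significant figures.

S_2 ≈ 61.3105

The integral term ∫_7^28 ln(x) dx = 58.6804.
½[f(7) + f(28)] = ½[1.94591 + 3.33220] = 2.63906.
Integral + boundary = 61.3194.
Correction k=1: B_{2}/2! · (f^{(1)}(28) − f^{(1)}(7)) = 1/12 · (0.0357143 − 0.142857) = -0.00892857.
Running total after k=1: 61.3105.
Correction k=2: B_{4}/4! · (f^{(3)}(28) − f^{(3)}(7)) = −1/720 · (9.11079e-05 − 0.00583090) = 7.97194e-06.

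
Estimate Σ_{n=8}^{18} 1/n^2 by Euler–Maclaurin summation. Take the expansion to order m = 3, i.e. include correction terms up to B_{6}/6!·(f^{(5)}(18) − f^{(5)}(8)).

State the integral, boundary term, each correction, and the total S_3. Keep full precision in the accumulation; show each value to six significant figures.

S_3 ≈ 0.0790961

The integral term ∫_8^18 1/x^2 dx = 0.0694444.
½[f(8) + f(18)] = ½[0.0156250 + 0.00308642] = 0.00935571.
Running total after boundary: 0.0788002.
Correction k=1: B_{2}/2! · (f^{(1)}(18) − f^{(1)}(8)) = 1/12 · (-0.000342936 − (-0.00390625)) = 0.000296943.
Running total after k=1: 0.0790971.
Correction k=2: B_{4}/4! · (f^{(3)}(18) − f^{(3)}(8)) = −1/720 · (-1.27013e-05 − (-0.000732422)) = -9.99612e-07.
Running total after k=2: 0.0790961.
Correction k=3: B_{6}/6! · (f^{(5)}(18) − f^{(5)}(8)) = 1/30240 · (-1.17605e-06 − (-0.000343323)) = 1.13144e-08.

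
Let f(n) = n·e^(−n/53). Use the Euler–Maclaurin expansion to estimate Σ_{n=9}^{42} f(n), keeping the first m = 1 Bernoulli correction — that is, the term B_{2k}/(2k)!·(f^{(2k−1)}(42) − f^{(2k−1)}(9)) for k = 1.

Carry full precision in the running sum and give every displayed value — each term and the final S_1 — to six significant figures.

Integral: ∫_9^42 x·e^(−x/53) dx = 493.295.
½[f(9) + f(42)] = ½[7.59442 + 19.0148] = 13.3046.
Integral + boundary = 506.600.
k=1: B_{2}/(2)! × [f^{(1)}(42) − f^{(1)}(9)] = 1/12 × (0.0939634 − 0.700533) = -0.0505475.

S_1 ≈ 506.549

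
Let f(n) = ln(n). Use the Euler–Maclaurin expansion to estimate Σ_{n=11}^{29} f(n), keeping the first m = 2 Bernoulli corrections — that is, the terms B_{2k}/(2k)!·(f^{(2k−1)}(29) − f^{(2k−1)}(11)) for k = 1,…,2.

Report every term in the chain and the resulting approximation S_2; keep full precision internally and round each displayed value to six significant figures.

∫_11^29 ln(x) dx evaluates to 53.2747.
½[f(11) + f(29)] = ½[2.39790 + 3.36730] = 2.88260.
So far: 56.1573.
Correction k=1: B_{2}/2! · (f^{(1)}(29) − f^{(1)}(11)) = 1/12 · (0.0344828 − 0.0909091) = -0.00470219.
Partial sum through k=1: 56.1526.
Correction k=2: B_{4}/4! · (f^{(3)}(29) − f^{(3)}(11)) = −1/720 · (8.20042e-05 − 0.00150263) = 1.97309e-06.

S_2 ≈ 56.1526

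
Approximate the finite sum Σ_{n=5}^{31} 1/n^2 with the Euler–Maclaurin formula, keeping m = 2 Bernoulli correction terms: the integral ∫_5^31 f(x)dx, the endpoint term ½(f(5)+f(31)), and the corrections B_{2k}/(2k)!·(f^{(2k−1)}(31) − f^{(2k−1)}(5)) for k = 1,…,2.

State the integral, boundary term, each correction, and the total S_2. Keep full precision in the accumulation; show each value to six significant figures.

The integral term ∫_5^31 1/x^2 dx = 0.167742.
½[f(5) + f(31)] = ½[0.0400000 + 0.00104058] = 0.0205203.
Running total after boundary: 0.188262.
Order-1 term: 1/12 · (-6.71344e-05 − (-0.0160000)) = 0.00132774.
Partial sum through k=1: 0.189590.
Order-2 term: −1/720 · (-8.38306e-07 − (-0.00768000)) = -1.06655e-05.

S_2 ≈ 0.189579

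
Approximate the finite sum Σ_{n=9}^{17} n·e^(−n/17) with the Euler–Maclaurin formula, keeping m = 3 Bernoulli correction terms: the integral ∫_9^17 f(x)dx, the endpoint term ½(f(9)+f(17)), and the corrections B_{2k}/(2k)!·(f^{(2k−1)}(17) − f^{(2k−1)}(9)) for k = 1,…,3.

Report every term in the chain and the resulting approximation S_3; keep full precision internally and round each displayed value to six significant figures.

S_3 ≈ 53.4363

Integral: ∫_9^17 x·e^(−x/17) dx = 47.6822.
Endpoint term: (f(9) + f(17))/2 = (5.30056 + 6.25395)/2 = 5.77726.
Running total after boundary: 53.4594.
Order-1 term: 1/12 · (0.00000 − 0.277154) = -0.0230961.
Partial sum through k=1: 53.4363.
Order-2 term: −1/720 · (0.00254588 − 0.00503480) = 3.45683e-06.
Partial sum through k=2: 53.4363.
Order-3 term: 1/30240 · (1.76185e-05 − 3.15245e-05) = -4.59854e-10.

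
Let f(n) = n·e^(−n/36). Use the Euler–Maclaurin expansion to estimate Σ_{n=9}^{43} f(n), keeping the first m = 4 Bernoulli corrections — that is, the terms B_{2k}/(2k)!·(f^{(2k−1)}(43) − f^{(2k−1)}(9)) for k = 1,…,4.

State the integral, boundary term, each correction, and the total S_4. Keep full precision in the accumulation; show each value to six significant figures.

S_4 ≈ 410.252

Integral: ∫_9^43 x·e^(−x/36) dx = 400.289.
Boundary: ½(f(9) + f(43)) = ½(7.00921 + 13.0235) = 10.0164.
Running total after boundary: 410.305.
Correction k=1: B_{2}/2! · (f^{(1)}(43) − f^{(1)}(9)) = 1/12 · (-0.0588918 − 0.584101) = -0.0535827.
Partial sum through k=1: 410.252.
Correction k=2: B_{4}/4! · (f^{(3)}(43) − f^{(3)}(9)) = −1/720 · (0.000421954 − 0.00165255) = 1.70916e-06.
Partial sum through k=2: 410.252.
Correction k=3: B_{6}/6! · (f^{(5)}(43) − f^{(5)}(9)) = 1/30240 · (6.86226e-07 − 2.20247e-06) = -5.01403e-11.
Partial sum through k=3: 410.252.
Correction k=4: B_{8}/8! · (f^{(7)}(43) − f^{(7)}(9)) = −1/1209600 · (8.07771e-10 − 2.41499e-09) = 1.32872e-15.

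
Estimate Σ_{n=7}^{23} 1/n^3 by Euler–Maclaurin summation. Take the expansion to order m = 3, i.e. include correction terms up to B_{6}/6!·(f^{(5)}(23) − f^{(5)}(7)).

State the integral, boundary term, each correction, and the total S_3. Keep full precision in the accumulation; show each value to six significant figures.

S_3 ≈ 0.0108603

The integral term ∫_7^23 1/x^3 dx = 0.00925890.
Endpoint term: (f(7) + f(23))/2 = (0.00291545 + 8.21895e-05)/2 = 0.00149882.
So far: 0.0107577.
k=1: B_{2}/(2)! × [f^{(1)}(23) − f^{(1)}(7)] = 1/12 × (-1.07204e-05 − (-0.00124948)) = 0.000103230.
After k=1: 0.0108610.
k=2: B_{4}/(4)! × [f^{(3)}(23) − f^{(3)}(7)] = −1/720 × (-4.05307e-07 − (-0.000509992)) = -7.07759e-07.
After k=2: 0.0108602.
k=3: B_{6}/(6)! × [f^{(5)}(23) − f^{(5)}(7)] = 1/30240 × (-3.21794e-08 − (-0.000437136)) = 1.44545e-08.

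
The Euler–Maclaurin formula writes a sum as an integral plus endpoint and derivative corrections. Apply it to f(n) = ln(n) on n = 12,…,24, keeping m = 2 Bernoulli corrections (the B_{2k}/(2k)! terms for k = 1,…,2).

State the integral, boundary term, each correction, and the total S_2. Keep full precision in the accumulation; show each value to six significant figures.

The integral term ∫_12^24 ln(x) dx = 34.4544.
Boundary: ½(f(12) + f(24)) = ½(2.48491 + 3.17805) = 2.83148.
So far: 37.2859.
k=1: B_{2}/(2)! × [f^{(1)}(24) − f^{(1)}(12)] = 1/12 × (0.0416667 − 0.0833333) = -0.00347222.
After k=1: 37.2824.
k=2: B_{4}/(4)! × [f^{(3)}(24) − f^{(3)}(12)] = −1/720 × (0.000144676 − 0.00115741) = 1.40657e-06.

S_2 ≈ 37.2824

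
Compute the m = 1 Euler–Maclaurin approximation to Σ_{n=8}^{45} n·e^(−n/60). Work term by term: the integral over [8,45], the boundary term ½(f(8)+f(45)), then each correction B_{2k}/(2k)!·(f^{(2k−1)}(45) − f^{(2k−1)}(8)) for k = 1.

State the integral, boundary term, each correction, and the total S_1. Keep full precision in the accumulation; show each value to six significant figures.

∫_8^45 x·e^(−x/60) dx evaluates to 594.798.
½[f(8) + f(45)] = ½[7.00139 + 21.2565] = 14.1289.
Integral + boundary = 608.927.
Order-1 term: 1/12 · (0.118092 − 0.758484) = -0.0533660.

S_1 ≈ 608.873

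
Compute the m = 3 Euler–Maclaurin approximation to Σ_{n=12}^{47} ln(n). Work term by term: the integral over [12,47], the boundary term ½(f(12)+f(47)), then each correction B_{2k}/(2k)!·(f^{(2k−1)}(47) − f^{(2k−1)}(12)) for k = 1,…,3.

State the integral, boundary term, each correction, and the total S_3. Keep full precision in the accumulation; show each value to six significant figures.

S_3 ≈ 119.300

Integral: ∫_12^47 ln(x) dx = 116.138.
Boundary: ½(f(12) + f(47)) = ½(2.48491 + 3.85015) = 3.16753.
Running total after boundary: 119.306.
Correction k=1: B_{2}/2! · (f^{(1)}(47) − f^{(1)}(12)) = 1/12 · (0.0212766 − 0.0833333) = -0.00517139.
Partial sum through k=1: 119.300.
Correction k=2: B_{4}/4! · (f^{(3)}(47) − f^{(3)}(12)) = −1/720 · (1.92636e-05 − 0.00115741) = 1.58076e-06.
Partial sum through k=2: 119.300.
Correction k=3: B_{6}/6! · (f^{(5)}(47) − f^{(5)}(12)) = 1/30240 · (1.04646e-07 − 9.64506e-05) = -3.18604e-09.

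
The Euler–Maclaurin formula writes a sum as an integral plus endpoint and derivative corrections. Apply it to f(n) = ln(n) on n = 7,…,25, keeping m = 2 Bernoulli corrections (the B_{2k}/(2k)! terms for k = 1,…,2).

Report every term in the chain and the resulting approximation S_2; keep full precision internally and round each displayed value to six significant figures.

S_2 ≈ 51.4244

∫_7^25 ln(x) dx evaluates to 48.8505.
Boundary: ½(f(7) + f(25)) = ½(1.94591 + 3.21888) = 2.58239.
Running total after boundary: 51.4329.
k=1: B_{2}/(2)! × [f^{(1)}(25) − f^{(1)}(7)] = 1/12 × (0.0400000 − 0.142857) = -0.00857143.
After k=1: 51.4243.
k=2: B_{4}/(4)! × [f^{(3)}(25) − f^{(3)}(7)] = −1/720 × (0.000128000 − 0.00583090) = 7.92070e-06.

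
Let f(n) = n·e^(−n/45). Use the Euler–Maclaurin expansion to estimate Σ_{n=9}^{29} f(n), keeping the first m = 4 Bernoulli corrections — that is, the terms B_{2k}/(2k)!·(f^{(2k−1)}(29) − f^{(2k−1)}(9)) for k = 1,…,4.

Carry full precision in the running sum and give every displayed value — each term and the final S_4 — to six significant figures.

S_4 ≈ 252.676

∫_9^29 x·e^(−x/45) dx evaluates to 241.419.
Boundary: ½(f(9) + f(29)) = ½(7.36858 + 15.2237) = 11.2961.
Running total after boundary: 252.715.
Order-1 term: 1/12 · (0.186650 − 0.654985) = -0.0390279.
After k=1: 252.676.
Order-2 term: −1/720 · (0.000610646 − 0.00113207) = 7.24203e-07.
After k=2: 252.676.
Order-3 term: 1/30240 · (5.57590e-07 − 9.58368e-07) = -1.32532e-11.
After k=3: 252.676.
Order-4 term: −1/1209600 · (4.01791e-10 − 6.70463e-10) = 2.22117e-16.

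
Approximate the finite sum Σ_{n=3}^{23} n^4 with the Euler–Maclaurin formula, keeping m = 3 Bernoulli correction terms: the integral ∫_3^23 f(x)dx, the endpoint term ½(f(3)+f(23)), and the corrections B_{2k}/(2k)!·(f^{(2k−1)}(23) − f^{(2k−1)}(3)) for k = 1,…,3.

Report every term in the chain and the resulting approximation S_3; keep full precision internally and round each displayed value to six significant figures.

Integral: ∫_3^23 x^4 dx = 1.28722e+06.
Boundary: ½(f(3) + f(23)) = ½(81.0000 + 279841) = 139961.
So far: 1.42718e+06.
k=1: B_{2}/(2)! × [f^{(1)}(23) − f^{(1)}(3)] = 1/12 × (48668.0 − 108.000) = 4046.67.
Running total after k=1: 1.43123e+06.
k=2: B_{4}/(4)! × [f^{(3)}(23) − f^{(3)}(3)] = −1/720 × (552.000 − 72.0000) = -0.666667.
Running total after k=2: 1.43123e+06.
k=3: B_{6}/(6)! × [f^{(5)}(23) − f^{(5)}(3)] = 1/30240 × (0.00000 − 0.00000) = 0.00000.

S_3 ≈ 1.43123e+06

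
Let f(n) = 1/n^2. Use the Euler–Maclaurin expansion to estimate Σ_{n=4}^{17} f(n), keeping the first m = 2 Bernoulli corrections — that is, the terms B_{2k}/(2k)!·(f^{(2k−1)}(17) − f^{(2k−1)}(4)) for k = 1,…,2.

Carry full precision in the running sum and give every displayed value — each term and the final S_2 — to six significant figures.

S_2 ≈ 0.226694

The integral term ∫_4^17 1/x^2 dx = 0.191176.
Endpoint term: (f(4) + f(17))/2 = (0.0625000 + 0.00346021)/2 = 0.0329801.
Running total after boundary: 0.224157.
Correction k=1: B_{2}/2! · (f^{(1)}(17) − f^{(1)}(4)) = 1/12 · (-0.000407083 − (-0.0312500)) = 0.00257024.
Partial sum through k=1: 0.226727.
Correction k=2: B_{4}/4! · (f^{(3)}(17) − f^{(3)}(4)) = −1/720 · (-1.69031e-05 − (-0.0234375)) = -3.25286e-05.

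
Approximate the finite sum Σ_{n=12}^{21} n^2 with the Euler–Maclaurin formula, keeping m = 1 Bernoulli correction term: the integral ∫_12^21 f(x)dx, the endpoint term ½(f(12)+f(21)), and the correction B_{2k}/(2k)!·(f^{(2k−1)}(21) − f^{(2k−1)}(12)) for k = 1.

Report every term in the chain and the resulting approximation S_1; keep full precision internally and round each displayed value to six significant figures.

S_1 ≈ 2805.00

The integral term ∫_12^21 x^2 dx = 2511.00.
½[f(12) + f(21)] = ½[144.000 + 441.000] = 292.500.
Running total after boundary: 2803.50.
k=1: B_{2}/(2)! × [f^{(1)}(21) − f^{(1)}(12)] = 1/12 × (42.0000 − 24.0000) = 1.50000.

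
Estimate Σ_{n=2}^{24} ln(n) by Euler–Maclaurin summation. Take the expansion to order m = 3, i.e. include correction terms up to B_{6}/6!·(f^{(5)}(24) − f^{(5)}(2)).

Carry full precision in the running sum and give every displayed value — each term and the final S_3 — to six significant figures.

The integral term ∫_2^24 ln(x) dx = 52.8870.
Endpoint term: (f(2) + f(24))/2 = (0.693147 + 3.17805)/2 = 1.93560.
Integral + boundary = 54.8226.
Correction k=1: B_{2}/2! · (f^{(1)}(24) − f^{(1)}(2)) = 1/12 · (0.0416667 − 0.500000) = -0.0381944.
Partial sum through k=1: 54.7844.
Correction k=2: B_{4}/4! · (f^{(3)}(24) − f^{(3)}(2)) = −1/720 · (0.000144676 − 0.250000) = 0.000347021.
Partial sum through k=2: 54.7848.
Correction k=3: B_{6}/6! · (f^{(5)}(24) − f^{(5)}(2)) = 1/30240 · (3.01408e-06 − 0.750000) = -2.48015e-05.

S_3 ≈ 54.7847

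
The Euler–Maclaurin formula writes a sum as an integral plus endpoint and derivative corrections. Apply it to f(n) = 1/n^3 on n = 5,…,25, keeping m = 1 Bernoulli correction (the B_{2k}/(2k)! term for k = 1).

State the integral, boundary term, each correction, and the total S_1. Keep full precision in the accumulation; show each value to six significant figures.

The integral term ∫_5^25 1/x^3 dx = 0.0192000.
½[f(5) + f(25)] = ½[0.00800000 + 6.40000e-05] = 0.00403200.
So far: 0.0232320.
k=1: B_{2}/(2)! × [f^{(1)}(25) − f^{(1)}(5)] = 1/12 × (-7.68000e-06 − (-0.00480000)) = 0.000399360.

S_1 ≈ 0.0236314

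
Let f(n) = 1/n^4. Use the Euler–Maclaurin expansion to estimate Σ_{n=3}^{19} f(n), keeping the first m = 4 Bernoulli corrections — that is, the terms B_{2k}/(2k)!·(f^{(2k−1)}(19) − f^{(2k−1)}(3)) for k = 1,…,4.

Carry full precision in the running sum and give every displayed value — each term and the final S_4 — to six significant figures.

Integral: ∫_3^19 1/x^4 dx = 0.0122971.
Endpoint term: (f(3) + f(19))/2 = (0.0123457 + 7.67336e-06)/2 = 0.00617668.
Integral + boundary = 0.0184738.
Correction k=1: B_{2}/2! · (f^{(1)}(19) − f^{(1)}(3)) = 1/12 · (-1.61544e-06 − (-0.0164609)) = 0.00137161.
Running total after k=1: 0.0198454.
Correction k=2: B_{4}/4! · (f^{(3)}(19) − f^{(3)}(3)) = −1/720 · (-1.34247e-07 − (-0.0548697)) = -7.62077e-05.
Running total after k=2: 0.0197692.
Correction k=3: B_{6}/6! · (f^{(5)}(19) − f^{(5)}(3)) = 1/30240 · (-2.08251e-08 − (-0.341411)) = 1.12901e-05.
Running total after k=3: 0.0197804.
Correction k=4: B_{8}/8! · (f^{(7)}(19) − f^{(7)}(3)) = −1/1209600 · (-5.19185e-09 − (-3.41411)) = -2.82251e-06.

S_4 ≈ 0.0197776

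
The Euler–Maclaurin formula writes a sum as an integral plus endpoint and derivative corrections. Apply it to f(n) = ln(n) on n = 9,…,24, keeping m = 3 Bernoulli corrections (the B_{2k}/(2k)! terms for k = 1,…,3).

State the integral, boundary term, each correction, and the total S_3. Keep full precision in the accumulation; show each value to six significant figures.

S_3 ≈ 44.1801

∫_9^24 ln(x) dx evaluates to 41.4983.
Boundary: ½(f(9) + f(24)) = ½(2.19722 + 3.17805) = 2.68764.
Running total after boundary: 44.1859.
k=1: B_{2}/(2)! × [f^{(1)}(24) − f^{(1)}(9)] = 1/12 × (0.0416667 − 0.111111) = -0.00578704.
Partial sum through k=1: 44.1801.
k=2: B_{4}/(4)! × [f^{(3)}(24) − f^{(3)}(9)] = −1/720 × (0.000144676 − 0.00274348) = 3.60946e-06.
Partial sum through k=2: 44.1801.
k=3: B_{6}/(6)! × [f^{(5)}(24) − f^{(5)}(9)] = 1/30240 × (3.01408e-06 − 0.000406442) = -1.33409e-08.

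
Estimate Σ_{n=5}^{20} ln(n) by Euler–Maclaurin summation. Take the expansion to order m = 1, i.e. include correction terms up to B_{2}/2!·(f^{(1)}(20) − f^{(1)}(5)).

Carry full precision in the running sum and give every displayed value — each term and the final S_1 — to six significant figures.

S_1 ≈ 39.1575

Integral: ∫_5^20 ln(x) dx = 36.8675.
Endpoint term: (f(5) + f(20))/2 = (1.60944 + 2.99573)/2 = 2.30259.
Running total after boundary: 39.1700.
k=1: B_{2}/(2)! × [f^{(1)}(20) − f^{(1)}(5)] = 1/12 × (0.0500000 − 0.200000) = -0.0125000.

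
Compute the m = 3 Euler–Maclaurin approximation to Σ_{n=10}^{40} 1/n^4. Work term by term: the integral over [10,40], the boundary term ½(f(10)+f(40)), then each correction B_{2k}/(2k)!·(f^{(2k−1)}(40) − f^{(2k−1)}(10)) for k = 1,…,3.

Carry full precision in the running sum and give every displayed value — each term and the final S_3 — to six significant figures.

S_3 ≈ 0.000381634

Integral: ∫_10^40 1/x^4 dx = 0.000328125.
Boundary: ½(f(10) + f(40)) = ½(0.000100000 + 3.90625e-07) = 5.01953e-05.
So far: 0.000378320.
Correction k=1: B_{2}/2! · (f^{(1)}(40) − f^{(1)}(10)) = 1/12 · (-3.90625e-08 − (-4.00000e-05)) = 3.33008e-06.
Running total after k=1: 0.000381650.
Correction k=2: B_{4}/4! · (f^{(3)}(40) − f^{(3)}(10)) = −1/720 · (-7.32422e-10 − (-1.20000e-05)) = -1.66656e-08.
Running total after k=2: 0.000381634.
Correction k=3: B_{6}/6! · (f^{(5)}(40) − f^{(5)}(10)) = 1/30240 · (-2.56348e-11 − (-6.72000e-06)) = 2.22221e-10.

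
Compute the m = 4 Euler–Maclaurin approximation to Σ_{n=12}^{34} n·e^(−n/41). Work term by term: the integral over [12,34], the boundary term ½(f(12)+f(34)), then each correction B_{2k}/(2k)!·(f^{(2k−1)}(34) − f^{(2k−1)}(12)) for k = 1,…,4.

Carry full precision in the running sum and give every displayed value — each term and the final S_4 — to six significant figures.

S_4 ≈ 291.645

∫_12^34 x·e^(−x/41) dx evaluates to 279.787.
½[f(12) + f(34)] = ½[8.95510 + 14.8365] = 11.8958.
So far: 291.683.
Correction k=1: B_{2}/2! · (f^{(1)}(34) − f^{(1)}(12)) = 1/12 · (0.0745019 − 0.527842) = -0.0377783.
After k=1: 291.645.
Correction k=2: B_{4}/4! · (f^{(3)}(34) − f^{(3)}(12)) = −1/720 · (0.000563497 − 0.00120188) = 8.86642e-07.
After k=2: 291.645.
Correction k=3: B_{6}/6! · (f^{(5)}(34) − f^{(5)}(12)) = 1/30240 · (6.44066e-07 − 1.24316e-06) = -1.98114e-11.
After k=3: 291.645.
Correction k=4: B_{8}/8! · (f^{(7)}(34) − f^{(7)}(12)) = −1/1209600 · (5.66874e-10 − 1.05374e-09) = 4.02505e-16.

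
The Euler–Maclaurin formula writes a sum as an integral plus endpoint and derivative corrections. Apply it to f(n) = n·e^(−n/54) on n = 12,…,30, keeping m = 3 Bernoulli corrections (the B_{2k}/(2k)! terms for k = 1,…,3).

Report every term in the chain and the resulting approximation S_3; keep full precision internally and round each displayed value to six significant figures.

S_3 ≈ 264.663

The integral term ∫_12^30 x·e^(−x/54) dx = 251.283.
Endpoint term: (f(12) + f(30))/2 = (9.60885 + 17.2126)/2 = 13.4107.
Integral + boundary = 264.693.
k=1: B_{2}/(2)! × [f^{(1)}(30) − f^{(1)}(12)] = 1/12 × (0.255002 − 0.622796) = -0.0306495.
Running total after k=1: 264.663.
k=2: B_{4}/(4)! × [f^{(3)}(30) − f^{(3)}(12)] = −1/720 × (0.000480970 − 0.000762781) = 3.91405e-07.
Running total after k=2: 264.663.
k=3: B_{6}/(6)! × [f^{(5)}(30) − f^{(5)}(12)] = 1/30240 × (2.99894e-07 − 4.49926e-07) = -4.96137e-12.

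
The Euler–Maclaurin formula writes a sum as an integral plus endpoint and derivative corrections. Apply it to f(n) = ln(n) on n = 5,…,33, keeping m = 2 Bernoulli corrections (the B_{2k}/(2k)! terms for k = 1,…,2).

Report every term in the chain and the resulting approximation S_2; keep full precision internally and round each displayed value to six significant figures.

Integral: ∫_5^33 ln(x) dx = 79.3376.
½[f(5) + f(33)] = ½[1.60944 + 3.49651] = 2.55297.
Integral + boundary = 81.8905.
k=1: B_{2}/(2)! × [f^{(1)}(33) − f^{(1)}(5)] = 1/12 × (0.0303030 − 0.200000) = -0.0141414.
Partial sum through k=1: 81.8764.
k=2: B_{4}/(4)! × [f^{(3)}(33) − f^{(3)}(5)] = −1/720 × (5.56529e-05 − 0.0160000) = 2.21449e-05.

S_2 ≈ 81.8764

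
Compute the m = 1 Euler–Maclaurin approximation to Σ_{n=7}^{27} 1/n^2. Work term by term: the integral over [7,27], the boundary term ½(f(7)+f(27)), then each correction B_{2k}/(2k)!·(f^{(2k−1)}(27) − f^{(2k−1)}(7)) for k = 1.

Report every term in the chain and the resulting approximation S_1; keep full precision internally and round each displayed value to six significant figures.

Integral: ∫_7^27 1/x^2 dx = 0.105820.
Boundary: ½(f(7) + f(27)) = ½(0.0204082 + 0.00137174) = 0.0108900.
So far: 0.116710.
k=1: B_{2}/(2)! × [f^{(1)}(27) − f^{(1)}(7)] = 1/12 × (-0.000101611 − (-0.00583090)) = 0.000477441.

S_1 ≈ 0.117187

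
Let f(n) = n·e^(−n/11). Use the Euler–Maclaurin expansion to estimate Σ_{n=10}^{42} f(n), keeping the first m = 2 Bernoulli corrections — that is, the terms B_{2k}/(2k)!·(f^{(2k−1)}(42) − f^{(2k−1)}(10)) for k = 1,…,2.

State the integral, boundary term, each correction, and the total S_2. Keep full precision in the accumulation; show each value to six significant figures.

Integral: ∫_10^42 x·e^(−x/11) dx = 80.2605.
Boundary: ½(f(10) + f(42)) = ½(4.02890 + 0.922644) = 2.47577.
Running total after boundary: 82.7363.
Order-1 term: 1/12 · (-0.0619090 − 0.0366264) = -0.00821128.
Running total after k=1: 82.7281.
Order-2 term: −1/720 · (-0.000148542 − 0.00696204) = 9.87581e-06.

S_2 ≈ 82.7281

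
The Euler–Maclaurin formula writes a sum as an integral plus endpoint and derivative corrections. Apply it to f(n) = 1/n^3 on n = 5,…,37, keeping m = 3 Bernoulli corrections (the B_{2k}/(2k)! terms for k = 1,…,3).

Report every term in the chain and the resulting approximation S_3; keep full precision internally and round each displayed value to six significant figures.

Integral: ∫_5^37 1/x^3 dx = 0.0196348.
Endpoint term: (f(5) + f(37))/2 = (0.00800000 + 1.97422e-05)/2 = 0.00400987.
So far: 0.0236446.
Order-1 term: 1/12 · (-1.60072e-06 − (-0.00480000)) = 0.000399867.
After k=1: 0.0240445.
Order-2 term: −1/720 · (-2.33852e-08 − (-0.00384000)) = -5.33330e-06.
After k=2: 0.0240392.
Order-3 term: 1/30240 · (-7.17442e-10 − (-0.00645120)) = 2.13333e-07.

S_3 ≈ 0.0240394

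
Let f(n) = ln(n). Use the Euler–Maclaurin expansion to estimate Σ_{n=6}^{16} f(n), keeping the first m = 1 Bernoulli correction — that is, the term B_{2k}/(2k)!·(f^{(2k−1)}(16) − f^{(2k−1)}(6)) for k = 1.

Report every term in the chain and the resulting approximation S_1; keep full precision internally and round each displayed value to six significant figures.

S_1 ≈ 25.8844

∫_6^16 ln(x) dx evaluates to 23.6109.
½[f(6) + f(16)] = ½[1.79176 + 2.77259] = 2.28217.
So far: 25.8930.
Order-1 term: 1/12 · (0.0625000 − 0.166667) = -0.00868056.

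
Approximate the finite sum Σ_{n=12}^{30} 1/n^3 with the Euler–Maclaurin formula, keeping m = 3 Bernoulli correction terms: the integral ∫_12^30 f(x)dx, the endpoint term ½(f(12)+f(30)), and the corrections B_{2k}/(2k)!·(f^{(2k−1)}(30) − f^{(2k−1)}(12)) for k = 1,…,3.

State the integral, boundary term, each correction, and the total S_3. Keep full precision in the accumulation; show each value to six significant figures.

Integral: ∫_12^30 1/x^3 dx = 0.00291667.
Boundary: ½(f(12) + f(30)) = ½(0.000578704 + 3.70370e-05) = 0.000307870.
Integral + boundary = 0.00322454.
k=1: B_{2}/(2)! × [f^{(1)}(30) − f^{(1)}(12)] = 1/12 × (-3.70370e-06 − (-0.000144676)) = 1.17477e-05.
Running total after k=1: 0.00323628.
k=2: B_{4}/(4)! × [f^{(3)}(30) − f^{(3)}(12)] = −1/720 × (-8.23045e-08 − (-2.00939e-05)) = -2.77939e-08.
Running total after k=2: 0.00323626.
k=3: B_{6}/(6)! × [f^{(5)}(30) − f^{(5)}(12)] = 1/30240 × (-3.84088e-09 − (-5.86071e-06)) = 1.93680e-10.

S_3 ≈ 0.00323626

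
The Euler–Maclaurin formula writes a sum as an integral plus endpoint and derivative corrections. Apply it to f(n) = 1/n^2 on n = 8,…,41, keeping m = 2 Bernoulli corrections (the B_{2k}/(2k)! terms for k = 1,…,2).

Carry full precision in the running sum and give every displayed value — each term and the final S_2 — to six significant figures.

∫_8^41 1/x^2 dx evaluates to 0.100610.
Endpoint term: (f(8) + f(41))/2 = (0.0156250 + 0.000594884)/2 = 0.00810994.
Integral + boundary = 0.108720.
Order-1 term: 1/12 · (-2.90187e-05 − (-0.00390625)) = 0.000323103.
Partial sum through k=1: 0.109043.
Order-2 term: −1/720 · (-2.07153e-07 − (-0.000732422)) = -1.01696e-06.

S_2 ≈ 0.109042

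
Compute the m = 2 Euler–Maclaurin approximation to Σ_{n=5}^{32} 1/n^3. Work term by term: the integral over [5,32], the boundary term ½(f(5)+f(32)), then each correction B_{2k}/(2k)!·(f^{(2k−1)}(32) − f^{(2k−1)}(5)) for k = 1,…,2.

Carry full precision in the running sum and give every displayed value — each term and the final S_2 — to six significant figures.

Integral: ∫_5^32 1/x^3 dx = 0.0195117.
Boundary: ½(f(5) + f(32)) = ½(0.00800000 + 3.05176e-05) = 0.00401526.
So far: 0.0235270.
Correction k=1: B_{2}/2! · (f^{(1)}(32) − f^{(1)}(5)) = 1/12 · (-2.86102e-06 − (-0.00480000)) = 0.000399762.
After k=1: 0.0239267.
Correction k=2: B_{4}/4! · (f^{(3)}(32) − f^{(3)}(5)) = −1/720 · (-5.58794e-08 − (-0.00384000)) = -5.33326e-06.

S_2 ≈ 0.0239214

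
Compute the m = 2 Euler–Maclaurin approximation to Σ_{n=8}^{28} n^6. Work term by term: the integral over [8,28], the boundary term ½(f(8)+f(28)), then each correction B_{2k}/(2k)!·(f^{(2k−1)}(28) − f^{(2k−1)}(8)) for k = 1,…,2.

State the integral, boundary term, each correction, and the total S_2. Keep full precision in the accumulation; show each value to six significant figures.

S_2 ≈ 2.17692e+09

The integral term ∫_8^28 x^6 dx = 1.92726e+09.
Endpoint term: (f(8) + f(28))/2 = (262144 + 4.81890e+08)/2 = 2.41076e+08.
Running total after boundary: 2.16834e+09.
k=1: B_{2}/(2)! × [f^{(1)}(28) − f^{(1)}(8)] = 1/12 × (1.03262e+08 − 196608) = 8.58880e+06.
After k=1: 2.17693e+09.
k=2: B_{4}/(4)! × [f^{(3)}(28) − f^{(3)}(8)] = −1/720 × (2.63424e+06 − 61440.0) = -3573.33.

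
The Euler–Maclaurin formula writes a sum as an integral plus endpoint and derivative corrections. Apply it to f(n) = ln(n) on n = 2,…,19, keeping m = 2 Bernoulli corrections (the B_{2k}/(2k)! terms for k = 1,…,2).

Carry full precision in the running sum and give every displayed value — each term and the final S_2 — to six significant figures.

S_2 ≈ 39.3399

∫_2^19 ln(x) dx evaluates to 37.5580.
½[f(2) + f(19)] = ½[0.693147 + 2.94444] = 1.81879.
Integral + boundary = 39.3768.
Correction k=1: B_{2}/2! · (f^{(1)}(19) − f^{(1)}(2)) = 1/12 · (0.0526316 − 0.500000) = -0.0372807.
Running total after k=1: 39.3396.
Correction k=2: B_{4}/4! · (f^{(3)}(19) − f^{(3)}(2)) = −1/720 · (0.000291588 − 0.250000) = 0.000346817.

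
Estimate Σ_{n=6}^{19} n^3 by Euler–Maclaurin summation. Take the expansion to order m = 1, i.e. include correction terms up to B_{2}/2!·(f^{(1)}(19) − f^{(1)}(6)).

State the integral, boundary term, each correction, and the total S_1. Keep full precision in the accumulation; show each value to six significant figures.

The integral term ∫_6^19 x^3 dx = 32256.2.
½[f(6) + f(19)] = ½[216.000 + 6859.00] = 3537.50.
Integral + boundary = 35793.8.
Order-1 term: 1/12 · (1083.00 − 108.000) = 81.2500.

S_1 ≈ 35875.0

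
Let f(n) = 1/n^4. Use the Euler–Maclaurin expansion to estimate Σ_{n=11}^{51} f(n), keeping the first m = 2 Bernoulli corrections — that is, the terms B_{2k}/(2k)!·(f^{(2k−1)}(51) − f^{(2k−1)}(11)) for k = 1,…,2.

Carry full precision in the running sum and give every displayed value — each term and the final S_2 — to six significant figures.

Integral: ∫_11^51 1/x^4 dx = 0.000247925.
½[f(11) + f(51)] = ½[6.83013e-05 + 1.47815e-07] = 3.42246e-05.
Running total after boundary: 0.000282150.
k=1: B_{2}/(2)! × [f^{(1)}(51) − f^{(1)}(11)] = 1/12 × (-1.15934e-08 − (-2.48369e-05)) = 2.06877e-06.
After k=1: 0.000284219.
k=2: B_{4}/(4)! × [f^{(3)}(51) − f^{(3)}(11)] = −1/720 × (-1.33718e-10 − (-6.15790e-06)) = -8.55245e-09.

S_2 ≈ 0.000284210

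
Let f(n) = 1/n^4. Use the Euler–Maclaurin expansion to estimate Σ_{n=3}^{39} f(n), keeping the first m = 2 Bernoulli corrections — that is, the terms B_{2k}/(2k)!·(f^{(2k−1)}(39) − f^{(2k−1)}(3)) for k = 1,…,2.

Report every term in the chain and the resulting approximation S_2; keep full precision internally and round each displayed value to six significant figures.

The integral term ∫_3^39 1/x^4 dx = 0.0123401.
½[f(3) + f(39)] = ½[0.0123457 + 4.32257e-07] = 0.00617306.
Integral + boundary = 0.0185131.
k=1: B_{2}/(2)! × [f^{(1)}(39) − f^{(1)}(3)] = 1/12 × (-4.43340e-08 − (-0.0164609)) = 0.00137174.
Running total after k=1: 0.0198849.
k=2: B_{4}/(4)! × [f^{(3)}(39) − f^{(3)}(3)] = −1/720 × (-8.74438e-10 − (-0.0548697)) = -7.62079e-05.

S_2 ≈ 0.0198086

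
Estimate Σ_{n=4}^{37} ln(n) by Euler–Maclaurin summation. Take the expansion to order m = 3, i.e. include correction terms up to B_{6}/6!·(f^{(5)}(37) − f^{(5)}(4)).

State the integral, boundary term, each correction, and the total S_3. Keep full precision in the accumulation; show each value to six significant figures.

The integral term ∫_4^37 ln(x) dx = 95.0588.
Endpoint term: (f(4) + f(37))/2 = (1.38629 + 3.61092)/2 = 2.49861.
Running total after boundary: 97.5574.
Order-1 term: 1/12 · (0.0270270 − 0.250000) = -0.0185811.
Partial sum through k=1: 97.5388.
Order-2 term: −1/720 · (3.94843e-05 − 0.0312500) = 4.33479e-05.
Partial sum through k=2: 97.5389.
Order-3 term: 1/30240 · (3.46101e-07 − 0.0234375) = -7.75038e-07.

S_3 ≈ 97.5389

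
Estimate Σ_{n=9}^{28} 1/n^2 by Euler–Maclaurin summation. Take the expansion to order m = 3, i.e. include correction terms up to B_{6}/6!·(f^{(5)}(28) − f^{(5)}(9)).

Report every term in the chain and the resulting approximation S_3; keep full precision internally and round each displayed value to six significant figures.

S_3 ≈ 0.0824279

The integral term ∫_9^28 1/x^2 dx = 0.0753968.
Endpoint term: (f(9) + f(28))/2 = (0.0123457 + 0.00127551)/2 = 0.00681059.
Running total after boundary: 0.0822074.
Order-1 term: 1/12 · (-9.11079e-05 − (-0.00274348)) = 0.000221031.
After k=1: 0.0824285.
Order-2 term: −1/720 · (-1.39451e-06 − (-0.000406442)) = -5.62566e-07.
After k=2: 0.0824279.
Order-3 term: 1/30240 · (-5.33613e-08 − (-0.000150534)) = 4.97622e-09.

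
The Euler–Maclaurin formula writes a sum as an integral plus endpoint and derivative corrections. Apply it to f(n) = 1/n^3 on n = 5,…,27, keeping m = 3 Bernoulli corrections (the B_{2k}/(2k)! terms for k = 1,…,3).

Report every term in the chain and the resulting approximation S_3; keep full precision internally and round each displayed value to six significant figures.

S_3 ≈ 0.0237339

Integral: ∫_5^27 1/x^3 dx = 0.0193141.
½[f(5) + f(27)] = ½[0.00800000 + 5.08053e-05] = 0.00402540.
So far: 0.0233395.
Order-1 term: 1/12 · (-5.64503e-06 − (-0.00480000)) = 0.000399530.
After k=1: 0.0237391.
Order-2 term: −1/720 · (-1.54870e-07 − (-0.00384000)) = -5.33312e-06.
After k=2: 0.0237337.
Order-3 term: 1/30240 · (-8.92258e-09 − (-0.00645120)) = 2.13333e-07.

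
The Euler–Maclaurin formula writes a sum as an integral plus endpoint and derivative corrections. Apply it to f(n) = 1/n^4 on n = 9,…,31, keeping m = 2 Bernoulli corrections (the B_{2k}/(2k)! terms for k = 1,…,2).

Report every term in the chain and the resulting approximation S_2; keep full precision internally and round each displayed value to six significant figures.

The integral term ∫_9^31 1/x^4 dx = 0.000446058.
Boundary: ½(f(9) + f(31)) = ½(0.000152416 + 1.08281e-06) = 7.67493e-05.
So far: 0.000522808.
k=1: B_{2}/(2)! × [f^{(1)}(31) − f^{(1)}(9)] = 1/12 × (-1.39718e-07 − (-6.77404e-05)) = 5.63339e-06.
Running total after k=1: 0.000528441.
k=2: B_{4}/(4)! × [f^{(3)}(31) − f^{(3)}(9)] = −1/720 × (-4.36164e-09 − (-2.50890e-05)) = -3.48398e-08.

S_2 ≈ 0.000528406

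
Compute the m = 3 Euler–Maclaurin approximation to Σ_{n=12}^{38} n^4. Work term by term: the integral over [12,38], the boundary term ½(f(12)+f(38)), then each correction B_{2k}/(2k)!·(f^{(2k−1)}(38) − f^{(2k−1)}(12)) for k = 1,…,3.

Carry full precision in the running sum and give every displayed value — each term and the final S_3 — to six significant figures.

S_3 ≈ 1.68679e+07

∫_12^38 x^4 dx evaluates to 1.57973e+07.
½[f(12) + f(38)] = ½[20736.0 + 2.08514e+06] = 1.05294e+06.
Integral + boundary = 1.68502e+07.
Order-1 term: 1/12 · (219488 − 6912.00) = 17714.7.
Partial sum through k=1: 1.68679e+07.
Order-2 term: −1/720 · (912.000 − 288.000) = -0.866667.
Partial sum through k=2: 1.68679e+07.
Order-3 term: 1/30240 · (0.00000 − 0.00000) = 0.00000.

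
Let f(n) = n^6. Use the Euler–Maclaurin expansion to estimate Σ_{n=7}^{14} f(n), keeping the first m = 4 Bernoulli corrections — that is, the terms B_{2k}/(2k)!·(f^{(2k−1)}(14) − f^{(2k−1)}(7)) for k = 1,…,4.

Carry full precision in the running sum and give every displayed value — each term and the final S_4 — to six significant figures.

The integral term ∫_7^14 x^6 dx = 1.49414e+07.
½[f(7) + f(14)] = ½[117649 + 7.52954e+06] = 3.82359e+06.
Integral + boundary = 1.87650e+07.
Correction k=1: B_{2}/2! · (f^{(1)}(14) − f^{(1)}(7)) = 1/12 · (3.22694e+06 − 100842) = 260508.
Running total after k=1: 1.90255e+07.
Correction k=2: B_{4}/4! · (f^{(3)}(14) − f^{(3)}(7)) = −1/720 · (329280 − 41160.0) = -400.167.
Running total after k=2: 1.90251e+07.
Correction k=3: B_{6}/6! · (f^{(5)}(14) − f^{(5)}(7)) = 1/30240 · (10080.0 − 5040.00) = 0.166667.
Running total after k=3: 1.90251e+07.
Correction k=4: B_{8}/8! · (f^{(7)}(14) − f^{(7)}(7)) = −1/1209600 · (0.00000 − 0.00000) = 0.00000.

S_4 ≈ 1.90251e+07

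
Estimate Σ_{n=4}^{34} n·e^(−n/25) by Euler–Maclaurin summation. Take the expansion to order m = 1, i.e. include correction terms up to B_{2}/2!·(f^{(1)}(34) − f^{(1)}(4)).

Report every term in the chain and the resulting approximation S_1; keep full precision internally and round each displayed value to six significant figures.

The integral term ∫_4^34 x·e^(−x/25) dx = 239.230.
Boundary: ½(f(4) + f(34)) = ½(3.40858 + 8.72647) = 6.06752.
Integral + boundary = 245.297.
k=1: B_{2}/(2)! × [f^{(1)}(34) − f^{(1)}(4)] = 1/12 × (-0.0923979 − 0.715801) = -0.0673499.

S_1 ≈ 245.230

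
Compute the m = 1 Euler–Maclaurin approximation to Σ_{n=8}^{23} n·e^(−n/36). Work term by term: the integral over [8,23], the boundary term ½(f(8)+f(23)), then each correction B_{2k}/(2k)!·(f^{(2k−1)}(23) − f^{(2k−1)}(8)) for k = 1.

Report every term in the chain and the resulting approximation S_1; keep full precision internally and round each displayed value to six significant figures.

S_1 ≈ 156.391

∫_8^23 x·e^(−x/36) dx evaluates to 147.154.
Endpoint term: (f(8) + f(23))/2 = (6.40590 + 12.1412)/2 = 9.27355.
So far: 156.427.
k=1: B_{2}/(2)! × [f^{(1)}(23) − f^{(1)}(8)] = 1/12 × (0.190623 − 0.622796) = -0.0360144.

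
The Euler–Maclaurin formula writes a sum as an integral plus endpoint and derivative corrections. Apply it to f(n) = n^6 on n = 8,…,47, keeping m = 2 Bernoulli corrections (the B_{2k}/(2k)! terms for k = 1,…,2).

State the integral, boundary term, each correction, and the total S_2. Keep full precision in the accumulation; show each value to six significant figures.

Integral: ∫_8^47 x^6 dx = 7.23744e+10.
Boundary: ½(f(8) + f(47)) = ½(262144 + 1.07792e+10) = 5.38974e+09.
So far: 7.77642e+10.
Order-1 term: 1/12 · (1.37607e+09 − 196608) = 1.14656e+08.
After k=1: 7.78788e+10.
Order-2 term: −1/720 · (1.24588e+07 − 61440.0) = -17218.5.

S_2 ≈ 7.78788e+10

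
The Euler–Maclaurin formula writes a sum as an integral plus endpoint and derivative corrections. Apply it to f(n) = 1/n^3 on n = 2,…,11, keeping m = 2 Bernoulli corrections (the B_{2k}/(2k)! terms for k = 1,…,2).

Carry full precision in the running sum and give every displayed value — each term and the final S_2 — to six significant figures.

S_2 ≈ 0.198049

The integral term ∫_2^11 1/x^3 dx = 0.120868.
½[f(2) + f(11)] = ½[0.125000 + 0.000751315] = 0.0628757.
Integral + boundary = 0.183743.
Order-1 term: 1/12 · (-0.000204904 − (-0.187500)) = 0.0156079.
Running total after k=1: 0.199351.
Order-2 term: −1/720 · (-3.38684e-05 − (-0.937500)) = -0.00130204.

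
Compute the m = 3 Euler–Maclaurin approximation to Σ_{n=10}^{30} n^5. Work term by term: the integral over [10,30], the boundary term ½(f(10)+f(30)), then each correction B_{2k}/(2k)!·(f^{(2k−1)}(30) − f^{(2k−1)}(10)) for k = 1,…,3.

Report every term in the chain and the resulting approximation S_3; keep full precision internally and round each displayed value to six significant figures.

The integral term ∫_10^30 x^5 dx = 1.21333e+08.
Endpoint term: (f(10) + f(30))/2 = (100000 + 2.43000e+07)/2 = 1.22000e+07.
Running total after boundary: 1.33533e+08.
Correction k=1: B_{2}/2! · (f^{(1)}(30) − f^{(1)}(10)) = 1/12 · (4.05000e+06 − 50000.0) = 333333.
Partial sum through k=1: 1.33867e+08.
Correction k=2: B_{4}/4! · (f^{(3)}(30) − f^{(3)}(10)) = −1/720 · (54000.0 − 6000.00) = -66.6667.
Partial sum through k=2: 1.33867e+08.
Correction k=3: B_{6}/6! · (f^{(5)}(30) − f^{(5)}(10)) = 1/30240 · (120.000 − 120.000) = 0.00000.

S_3 ≈ 1.33867e+08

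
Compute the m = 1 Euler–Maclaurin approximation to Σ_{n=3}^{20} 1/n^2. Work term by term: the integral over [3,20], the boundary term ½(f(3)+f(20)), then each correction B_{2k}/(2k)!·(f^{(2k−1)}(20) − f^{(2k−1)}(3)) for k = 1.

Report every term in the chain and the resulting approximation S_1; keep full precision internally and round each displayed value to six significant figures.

∫_3^20 1/x^2 dx evaluates to 0.283333.
Endpoint term: (f(3) + f(20))/2 = (0.111111 + 0.00250000)/2 = 0.0568056.
Integral + boundary = 0.340139.
k=1: B_{2}/(2)! × [f^{(1)}(20) − f^{(1)}(3)] = 1/12 × (-0.000250000 − (-0.0740741)) = 0.00615201.

S_1 ≈ 0.346291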